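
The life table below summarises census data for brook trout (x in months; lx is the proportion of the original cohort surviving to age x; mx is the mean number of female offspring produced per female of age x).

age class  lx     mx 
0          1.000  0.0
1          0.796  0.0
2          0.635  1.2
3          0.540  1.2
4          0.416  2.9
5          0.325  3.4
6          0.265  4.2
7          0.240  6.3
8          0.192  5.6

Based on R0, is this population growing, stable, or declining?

growing

R0 = Σ lx·mx = 0 + 0 + 0.762 + 0.648 + 1.2064 + 1.105 + 1.113 + 1.512 + 1.0752 = 7.4216
R0 > 1, so the population is growing.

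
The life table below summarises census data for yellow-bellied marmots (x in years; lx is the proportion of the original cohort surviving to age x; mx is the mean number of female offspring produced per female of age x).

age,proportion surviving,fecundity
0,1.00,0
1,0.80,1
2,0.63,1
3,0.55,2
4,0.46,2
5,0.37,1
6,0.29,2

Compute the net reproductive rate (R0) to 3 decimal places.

4.400

lx·mx by age: 0, 0.8, 0.63, 1.1, 0.92, 0.37, 0.58
R0 = Σ lx·mx = 4.4 → 4.400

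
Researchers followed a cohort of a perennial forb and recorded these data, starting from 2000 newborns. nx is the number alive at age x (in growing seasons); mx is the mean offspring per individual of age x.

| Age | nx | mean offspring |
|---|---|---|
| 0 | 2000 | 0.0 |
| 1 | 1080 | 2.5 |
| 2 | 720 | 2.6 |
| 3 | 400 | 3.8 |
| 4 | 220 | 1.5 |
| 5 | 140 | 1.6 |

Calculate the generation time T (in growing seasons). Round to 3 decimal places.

2.023

lx = nx/n0 = nx/2000: 1, 0.54, 0.36, 0.2, 0.11, 0.07
lx·mx: 0, 1.35, 0.936, 0.76, 0.165, 0.112 → R0 = 3.323
x·lx·mx: 0, 1.35, 1.872, 2.28, 0.66, 0.56 → Σ = 6.722
T = 6.722 / 3.323 = 2.022871… → 2.023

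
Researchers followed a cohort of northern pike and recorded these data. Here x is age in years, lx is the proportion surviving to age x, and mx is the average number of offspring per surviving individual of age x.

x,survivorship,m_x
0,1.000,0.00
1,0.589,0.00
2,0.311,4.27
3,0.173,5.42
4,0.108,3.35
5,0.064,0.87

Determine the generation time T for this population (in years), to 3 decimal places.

2.681

lx·mx: 0, 0, 1.32797, 0.93766, 0.3618, 0.05568 → R0 = 2.68311
x·lx·mx: 0, 0, 2.65594, 2.81298, 1.4472, 0.2784 → Σ = 7.19452
T = 7.19452 / 2.68311 = 2.681411… → 2.681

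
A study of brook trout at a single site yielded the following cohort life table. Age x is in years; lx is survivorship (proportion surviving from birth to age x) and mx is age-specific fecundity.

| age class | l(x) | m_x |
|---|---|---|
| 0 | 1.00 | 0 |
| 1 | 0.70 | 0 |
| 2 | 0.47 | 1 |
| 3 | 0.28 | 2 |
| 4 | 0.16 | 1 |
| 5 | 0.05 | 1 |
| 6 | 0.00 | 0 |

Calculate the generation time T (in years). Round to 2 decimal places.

2.83

lx·mx: 0, 0, 0.47, 0.56, 0.16, 0.05, 0 → R0 = 1.24
x·lx·mx: 0, 0, 0.94, 1.68, 0.64, 0.25, 0 → Σ = 3.51
T = 3.51 / 1.24 = 2.830645… → 2.83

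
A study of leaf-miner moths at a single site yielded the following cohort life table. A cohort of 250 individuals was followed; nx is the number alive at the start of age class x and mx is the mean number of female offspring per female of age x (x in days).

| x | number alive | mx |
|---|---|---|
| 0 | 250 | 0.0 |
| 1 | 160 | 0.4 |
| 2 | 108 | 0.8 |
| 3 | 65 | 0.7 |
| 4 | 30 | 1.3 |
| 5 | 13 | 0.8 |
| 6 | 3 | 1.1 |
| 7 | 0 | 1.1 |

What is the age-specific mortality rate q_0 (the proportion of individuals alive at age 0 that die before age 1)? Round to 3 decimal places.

lx = nx/n0 = nx/250: 1, 0.64, 0.432, 0.26, 0.12, 0.052, 0.012, 0
q_0 = (l_0 − l_1) / l_0 = (1 − 0.64) / 1
     = 0.36 / 1 = 0.36 → 0.360

0.360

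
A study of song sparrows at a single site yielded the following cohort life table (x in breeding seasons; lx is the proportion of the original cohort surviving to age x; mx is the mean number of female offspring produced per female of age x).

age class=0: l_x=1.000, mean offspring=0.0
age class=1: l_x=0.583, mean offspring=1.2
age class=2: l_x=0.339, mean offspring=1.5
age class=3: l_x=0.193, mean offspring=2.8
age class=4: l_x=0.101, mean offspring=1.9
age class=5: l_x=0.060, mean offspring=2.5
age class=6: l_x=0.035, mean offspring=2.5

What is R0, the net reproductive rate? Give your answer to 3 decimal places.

lx·mx by age: 0, 0.6996, 0.5085, 0.5404, 0.1919, 0.15, 0.0875
R0 = Σ lx·mx = 2.1779 → 2.178

2.178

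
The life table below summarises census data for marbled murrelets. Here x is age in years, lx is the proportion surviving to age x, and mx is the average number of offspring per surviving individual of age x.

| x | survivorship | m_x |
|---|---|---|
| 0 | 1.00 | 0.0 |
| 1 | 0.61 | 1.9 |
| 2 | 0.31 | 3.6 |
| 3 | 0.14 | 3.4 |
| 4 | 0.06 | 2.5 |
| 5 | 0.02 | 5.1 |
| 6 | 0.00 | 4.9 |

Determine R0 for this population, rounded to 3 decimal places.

3.003

lx·mx by age: 0, 1.159, 1.116, 0.476, 0.15, 0.102, 0
R0 = Σ lx·mx = 3.003 → 3.003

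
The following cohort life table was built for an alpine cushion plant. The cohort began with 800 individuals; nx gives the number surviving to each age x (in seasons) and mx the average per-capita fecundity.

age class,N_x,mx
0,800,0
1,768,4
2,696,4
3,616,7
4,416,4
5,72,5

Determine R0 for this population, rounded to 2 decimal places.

lx = nx/n0 = nx/800: 1, 0.96, 0.87, 0.77, 0.52, 0.09
lx·mx by age: 0, 3.84, 3.48, 5.39, 2.08, 0.45
R0 = Σ lx·mx = 15.24 → 15.24

15.24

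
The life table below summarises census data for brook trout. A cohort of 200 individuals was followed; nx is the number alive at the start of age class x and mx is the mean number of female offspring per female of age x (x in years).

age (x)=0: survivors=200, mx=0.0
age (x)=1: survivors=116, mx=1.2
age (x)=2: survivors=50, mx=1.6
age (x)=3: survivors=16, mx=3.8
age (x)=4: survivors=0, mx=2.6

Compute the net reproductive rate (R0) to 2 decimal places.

lx = nx/n0 = nx/200: 1, 0.58, 0.25, 0.08, 0
lx·mx by age: 0, 0.696, 0.4, 0.304, 0
R0 = Σ lx·mx = 1.4 → 1.40

1.40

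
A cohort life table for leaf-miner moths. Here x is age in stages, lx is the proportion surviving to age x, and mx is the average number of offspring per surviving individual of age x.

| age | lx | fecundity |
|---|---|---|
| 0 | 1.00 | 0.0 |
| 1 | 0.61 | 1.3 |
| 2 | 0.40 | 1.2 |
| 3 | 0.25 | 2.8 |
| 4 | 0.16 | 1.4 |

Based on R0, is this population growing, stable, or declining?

R0 = Σ lx·mx = 0 + 0.793 + 0.48 + 0.7 + 0.224 = 2.197
R0 > 1, so the population is growing.

growing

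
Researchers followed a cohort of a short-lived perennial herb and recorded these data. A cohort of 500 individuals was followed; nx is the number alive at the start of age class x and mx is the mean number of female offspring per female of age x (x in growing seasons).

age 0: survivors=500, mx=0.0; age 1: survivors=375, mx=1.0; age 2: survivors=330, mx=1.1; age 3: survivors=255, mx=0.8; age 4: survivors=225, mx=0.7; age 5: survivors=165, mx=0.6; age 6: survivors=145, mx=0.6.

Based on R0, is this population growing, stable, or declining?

lx = nx/n0 = nx/500: 1, 0.75, 0.66, 0.51, 0.45, 0.33, 0.29
R0 = Σ lx·mx = 0 + 0.75 + 0.726 + 0.408 + 0.315 + 0.198 + 0.174 = 2.571
R0 > 1, so the population is growing.

growing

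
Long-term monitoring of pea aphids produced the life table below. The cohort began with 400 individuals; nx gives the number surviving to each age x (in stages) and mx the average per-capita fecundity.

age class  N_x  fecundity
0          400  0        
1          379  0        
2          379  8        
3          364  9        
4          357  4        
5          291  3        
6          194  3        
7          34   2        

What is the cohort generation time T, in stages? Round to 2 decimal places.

lx = nx/n0 = nx/400: 1, 0.9475, 0.9475, 0.91, 0.8925, 0.7275, 0.485, 0.085
lx·mx: 0, 0, 7.58, 8.19, 3.57, 2.1825, 1.455, 0.17 → R0 = 23.1475
x·lx·mx: 0, 0, 15.16, 24.57, 14.28, 10.9125, 8.73, 1.19 → Σ = 74.8425
T = 74.8425 / 23.1475 = 3.233287… → 3.23

3.23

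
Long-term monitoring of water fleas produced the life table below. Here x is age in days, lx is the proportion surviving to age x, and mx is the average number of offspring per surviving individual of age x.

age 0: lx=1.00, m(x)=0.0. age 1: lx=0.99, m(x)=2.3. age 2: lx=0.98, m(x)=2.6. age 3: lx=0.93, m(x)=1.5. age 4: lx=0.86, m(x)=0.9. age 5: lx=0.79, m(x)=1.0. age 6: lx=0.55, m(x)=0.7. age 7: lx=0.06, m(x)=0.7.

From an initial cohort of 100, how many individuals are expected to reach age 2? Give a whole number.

Expected survivors = N0 · l_2 = 100 × 0.98 = 98 → 98

98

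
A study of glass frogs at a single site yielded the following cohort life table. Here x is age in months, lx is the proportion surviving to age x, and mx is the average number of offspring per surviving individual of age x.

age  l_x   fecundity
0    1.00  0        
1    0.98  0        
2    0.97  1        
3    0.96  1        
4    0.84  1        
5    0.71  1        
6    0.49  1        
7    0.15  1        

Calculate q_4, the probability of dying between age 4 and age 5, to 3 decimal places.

0.155

q_4 = (l_4 − l_5) / l_4 = (0.84 − 0.71) / 0.84
     = 0.13 / 0.84 = 0.154762… → 0.155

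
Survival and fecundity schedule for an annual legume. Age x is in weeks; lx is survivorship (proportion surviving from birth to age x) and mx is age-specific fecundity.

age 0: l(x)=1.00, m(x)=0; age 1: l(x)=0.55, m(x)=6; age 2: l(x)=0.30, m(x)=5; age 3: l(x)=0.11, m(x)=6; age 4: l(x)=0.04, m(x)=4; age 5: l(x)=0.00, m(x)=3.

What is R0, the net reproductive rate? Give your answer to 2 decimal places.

lx·mx by age: 0, 3.3, 1.5, 0.66, 0.16, 0
R0 = Σ lx·mx = 5.62 → 5.62

5.62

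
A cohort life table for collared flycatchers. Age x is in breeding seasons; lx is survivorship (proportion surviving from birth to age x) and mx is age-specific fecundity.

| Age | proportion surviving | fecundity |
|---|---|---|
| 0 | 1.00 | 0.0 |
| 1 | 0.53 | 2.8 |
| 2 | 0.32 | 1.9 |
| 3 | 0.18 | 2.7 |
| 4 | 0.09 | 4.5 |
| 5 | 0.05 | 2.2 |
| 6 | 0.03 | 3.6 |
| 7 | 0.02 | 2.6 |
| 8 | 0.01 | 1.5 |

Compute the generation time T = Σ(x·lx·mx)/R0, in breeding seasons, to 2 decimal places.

2.28

lx·mx: 0, 1.484, 0.608, 0.486, 0.405, 0.11, 0.108, 0.052, 0.015 → R0 = 3.268
x·lx·mx: 0, 1.484, 1.216, 1.458, 1.62, 0.55, 0.648, 0.364, 0.12 → Σ = 7.46
T = 7.46 / 3.268 = 2.282742… → 2.28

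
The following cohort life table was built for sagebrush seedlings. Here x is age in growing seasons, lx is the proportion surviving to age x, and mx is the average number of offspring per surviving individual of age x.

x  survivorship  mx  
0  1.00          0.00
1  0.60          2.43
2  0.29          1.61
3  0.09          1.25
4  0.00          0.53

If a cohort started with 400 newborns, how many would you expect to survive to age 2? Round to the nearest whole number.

116

Expected survivors = N0 · l_2 = 400 × 0.29 = 116 → 116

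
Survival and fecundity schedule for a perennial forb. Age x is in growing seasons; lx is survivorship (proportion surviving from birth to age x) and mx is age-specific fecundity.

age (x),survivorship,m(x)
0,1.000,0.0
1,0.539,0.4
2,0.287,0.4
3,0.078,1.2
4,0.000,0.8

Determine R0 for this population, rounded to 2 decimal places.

0.42

lx·mx by age: 0, 0.2156, 0.1148, 0.0936, 0
R0 = Σ lx·mx = 0.424 → 0.42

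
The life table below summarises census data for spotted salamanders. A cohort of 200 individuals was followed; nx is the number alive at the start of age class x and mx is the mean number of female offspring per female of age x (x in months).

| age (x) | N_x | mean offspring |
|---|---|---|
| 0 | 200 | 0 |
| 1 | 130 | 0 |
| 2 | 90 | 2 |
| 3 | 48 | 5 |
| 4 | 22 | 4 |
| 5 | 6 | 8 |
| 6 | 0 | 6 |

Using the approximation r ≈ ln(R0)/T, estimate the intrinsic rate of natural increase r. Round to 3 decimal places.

0.340

lx = nx/n0 = nx/200: 1, 0.65, 0.45, 0.24, 0.11, 0.03, 0
R0 = Σ lx·mx = 0 + 0 + 0.9 + 1.2 + 0.44 + 0.24 + 0 = 2.78
Σ x·lx·mx = 8.36; T = 8.36/2.78 = 3.00719…
r ≈ ln(R0)/T = ln(2.78)/3.00719… = 0.34… → 0.340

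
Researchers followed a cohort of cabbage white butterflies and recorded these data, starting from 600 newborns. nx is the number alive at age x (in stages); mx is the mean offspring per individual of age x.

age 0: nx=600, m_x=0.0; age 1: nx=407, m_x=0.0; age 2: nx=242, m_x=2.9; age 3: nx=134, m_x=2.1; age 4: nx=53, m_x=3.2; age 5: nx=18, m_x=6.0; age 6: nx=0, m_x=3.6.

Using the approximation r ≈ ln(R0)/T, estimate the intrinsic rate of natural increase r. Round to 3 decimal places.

0.270

lx = nx/n0 = nx/600: 1, 0.67833…, 0.40333…, 0.22333…, 0.08833…, 0.03, 0
R0 = Σ lx·mx = 0 + 0 + 1.16967… + 0.469… + 0.28267… + 0.18 + 0 = 2.101333…
Σ x·lx·mx = 5.777…; T = 5.777…/2.101333… = 2.74921…
r ≈ ln(R0)/T = ln(2.101333…)/2.74921… = 0.2701… → 0.270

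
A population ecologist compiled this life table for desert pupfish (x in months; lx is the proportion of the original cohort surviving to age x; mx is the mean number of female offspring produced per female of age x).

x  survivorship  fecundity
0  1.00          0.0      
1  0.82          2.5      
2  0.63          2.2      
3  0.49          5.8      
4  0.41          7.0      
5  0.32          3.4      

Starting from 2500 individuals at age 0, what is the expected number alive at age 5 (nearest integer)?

800

Expected survivors = N0 · l_5 = 2500 × 0.32 = 800 → 800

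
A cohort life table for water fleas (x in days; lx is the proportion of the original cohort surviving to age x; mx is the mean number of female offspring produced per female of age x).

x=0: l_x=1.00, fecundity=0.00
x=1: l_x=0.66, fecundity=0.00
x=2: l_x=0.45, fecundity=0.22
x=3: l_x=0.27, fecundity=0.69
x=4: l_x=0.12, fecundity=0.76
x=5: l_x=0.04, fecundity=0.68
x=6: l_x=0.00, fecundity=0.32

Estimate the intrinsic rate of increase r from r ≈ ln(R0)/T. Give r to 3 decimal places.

R0 = Σ lx·mx = 0 + 0 + 0.099 + 0.1863 + 0.0912 + 0.0272 + 0 = 0.4037
Σ x·lx·mx = 1.2577; T = 1.2577/0.4037 = 3.11543…
r ≈ ln(R0)/T = ln(0.4037)/3.11543… = -0.29116… → -0.291

-0.291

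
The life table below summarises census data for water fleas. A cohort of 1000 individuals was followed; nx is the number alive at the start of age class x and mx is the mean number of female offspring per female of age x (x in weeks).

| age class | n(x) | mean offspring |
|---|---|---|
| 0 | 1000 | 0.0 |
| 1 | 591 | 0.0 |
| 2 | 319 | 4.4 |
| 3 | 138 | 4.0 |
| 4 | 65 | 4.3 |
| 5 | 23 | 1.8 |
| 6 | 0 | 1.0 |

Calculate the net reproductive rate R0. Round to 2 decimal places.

2.28

lx = nx/n0 = nx/1000: 1, 0.591, 0.319, 0.138, 0.065, 0.023, 0
lx·mx by age: 0, 0, 1.4036, 0.552, 0.2795, 0.0414, 0
R0 = Σ lx·mx = 2.2765 → 2.28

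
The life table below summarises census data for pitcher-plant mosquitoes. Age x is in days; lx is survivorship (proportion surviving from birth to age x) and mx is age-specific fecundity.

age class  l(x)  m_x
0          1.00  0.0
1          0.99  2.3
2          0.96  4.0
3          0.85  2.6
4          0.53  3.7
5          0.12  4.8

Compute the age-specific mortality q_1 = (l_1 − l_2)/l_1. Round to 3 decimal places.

0.030

q_1 = (l_1 − l_2) / l_1 = (0.99 − 0.96) / 0.99
     = 0.03 / 0.99 = 0.030303… → 0.030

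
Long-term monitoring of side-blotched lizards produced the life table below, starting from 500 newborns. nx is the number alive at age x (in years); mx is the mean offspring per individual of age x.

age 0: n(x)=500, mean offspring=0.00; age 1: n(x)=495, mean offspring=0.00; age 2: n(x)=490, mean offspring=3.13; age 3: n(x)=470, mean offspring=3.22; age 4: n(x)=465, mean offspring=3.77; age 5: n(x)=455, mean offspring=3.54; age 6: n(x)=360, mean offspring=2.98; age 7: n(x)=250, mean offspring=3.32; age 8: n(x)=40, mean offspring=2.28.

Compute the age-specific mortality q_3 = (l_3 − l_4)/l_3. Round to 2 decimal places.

lx = nx/n0 = nx/500: 1, 0.99, 0.98, 0.94, 0.93, 0.91, 0.72, 0.5, 0.08
q_3 = (l_3 − l_4) / l_3 = (0.94 − 0.93) / 0.94
     = 0.01 / 0.94 = 0.010638… → 0.01

0.01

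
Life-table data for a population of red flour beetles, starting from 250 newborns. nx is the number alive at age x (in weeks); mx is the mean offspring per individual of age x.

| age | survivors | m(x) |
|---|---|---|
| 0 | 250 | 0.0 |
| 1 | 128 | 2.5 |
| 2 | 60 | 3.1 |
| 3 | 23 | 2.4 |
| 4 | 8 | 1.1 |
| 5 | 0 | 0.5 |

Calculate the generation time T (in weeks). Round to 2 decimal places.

lx = nx/n0 = nx/250: 1, 0.512, 0.24, 0.092, 0.032, 0
lx·mx: 0, 1.28, 0.744, 0.2208, 0.0352, 0 → R0 = 2.28
x·lx·mx: 0, 1.28, 1.488, 0.6624, 0.1408, 0 → Σ = 3.5712
T = 3.5712 / 2.28 = 1.566316… → 1.57

1.57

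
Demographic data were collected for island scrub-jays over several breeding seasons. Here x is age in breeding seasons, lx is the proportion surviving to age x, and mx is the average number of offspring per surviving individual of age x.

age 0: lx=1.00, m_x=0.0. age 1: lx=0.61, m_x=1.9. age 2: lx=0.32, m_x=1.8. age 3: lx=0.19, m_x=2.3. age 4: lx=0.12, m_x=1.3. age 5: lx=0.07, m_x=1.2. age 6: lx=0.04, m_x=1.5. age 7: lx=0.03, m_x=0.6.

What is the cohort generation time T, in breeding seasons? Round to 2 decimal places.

2.07

lx·mx: 0, 1.159, 0.576, 0.437, 0.156, 0.084, 0.06, 0.018 → R0 = 2.49
x·lx·mx: 0, 1.159, 1.152, 1.311, 0.624, 0.42, 0.36, 0.126 → Σ = 5.152
T = 5.152 / 2.49 = 2.069076… → 2.07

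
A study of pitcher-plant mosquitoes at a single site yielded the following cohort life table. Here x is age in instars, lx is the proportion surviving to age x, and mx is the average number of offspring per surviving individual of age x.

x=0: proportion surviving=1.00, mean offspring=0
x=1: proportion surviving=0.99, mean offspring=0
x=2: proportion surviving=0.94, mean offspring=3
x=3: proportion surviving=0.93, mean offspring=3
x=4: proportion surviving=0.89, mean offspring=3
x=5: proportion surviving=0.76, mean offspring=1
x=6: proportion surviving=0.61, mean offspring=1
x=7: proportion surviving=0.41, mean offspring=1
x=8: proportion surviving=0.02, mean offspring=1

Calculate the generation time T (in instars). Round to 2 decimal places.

3.49

lx·mx: 0, 0, 2.82, 2.79, 2.67, 0.76, 0.61, 0.41, 0.02 → R0 = 10.08
x·lx·mx: 0, 0, 5.64, 8.37, 10.68, 3.8, 3.66, 2.87, 0.16 → Σ = 35.18
T = 35.18 / 10.08 = 3.490079… → 3.49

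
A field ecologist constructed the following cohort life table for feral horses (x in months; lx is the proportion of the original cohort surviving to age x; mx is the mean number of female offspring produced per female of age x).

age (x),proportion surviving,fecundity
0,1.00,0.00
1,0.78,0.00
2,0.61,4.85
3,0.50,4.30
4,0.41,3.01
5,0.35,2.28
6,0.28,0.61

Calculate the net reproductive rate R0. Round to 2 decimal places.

lx·mx by age: 0, 0, 2.9585, 2.15, 1.2341, 0.798, 0.1708
R0 = Σ lx·mx = 7.3114 → 7.31

7.31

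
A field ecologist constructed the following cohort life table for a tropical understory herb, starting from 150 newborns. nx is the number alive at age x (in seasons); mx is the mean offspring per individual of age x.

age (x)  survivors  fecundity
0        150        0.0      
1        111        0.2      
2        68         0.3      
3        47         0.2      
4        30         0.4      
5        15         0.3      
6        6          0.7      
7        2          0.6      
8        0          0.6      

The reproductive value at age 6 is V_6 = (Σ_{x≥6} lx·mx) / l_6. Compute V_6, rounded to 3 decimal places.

0.900

lx = nx/n0 = nx/150: 1, 0.74, 0.45333…, 0.31333…, 0.2, 0.1, 0.04, 0.01333…, 0
lx·mx for x ≥ 6: 0.028, 0.008…, 0 → sum = 0.036…
V_6 = 0.036… / l_6 = 0.036… / 0.04 = 0.9… → 0.900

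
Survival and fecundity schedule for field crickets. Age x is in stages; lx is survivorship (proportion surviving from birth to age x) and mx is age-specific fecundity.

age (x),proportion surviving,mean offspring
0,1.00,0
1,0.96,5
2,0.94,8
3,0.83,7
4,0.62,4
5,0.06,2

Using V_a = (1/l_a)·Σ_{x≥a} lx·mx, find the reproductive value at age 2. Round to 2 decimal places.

lx·mx for x ≥ 2: 7.52, 5.81, 2.48, 0.12 → sum = 15.93
V_2 = 15.93 / l_2 = 15.93 / 0.94 = 16.946809… → 16.95

16.95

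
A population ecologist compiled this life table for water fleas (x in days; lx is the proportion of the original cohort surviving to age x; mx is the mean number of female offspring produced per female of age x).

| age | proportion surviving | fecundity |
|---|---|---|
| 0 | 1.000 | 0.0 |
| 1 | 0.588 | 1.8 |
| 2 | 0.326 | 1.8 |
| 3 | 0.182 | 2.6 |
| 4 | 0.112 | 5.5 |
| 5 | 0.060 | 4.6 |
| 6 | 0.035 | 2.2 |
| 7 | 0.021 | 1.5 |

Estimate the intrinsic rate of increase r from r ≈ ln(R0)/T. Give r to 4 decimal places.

0.4338

R0 = Σ lx·mx = 0 + 1.0584 + 0.5868 + 0.4732 + 0.616 + 0.276 + 0.077 + 0.0315 = 3.1189
Σ x·lx·mx = 8.1781; T = 8.1781/3.1189 = 2.62211…
r ≈ ln(R0)/T = ln(3.1189)/2.62211… = 0.433803… → 0.4338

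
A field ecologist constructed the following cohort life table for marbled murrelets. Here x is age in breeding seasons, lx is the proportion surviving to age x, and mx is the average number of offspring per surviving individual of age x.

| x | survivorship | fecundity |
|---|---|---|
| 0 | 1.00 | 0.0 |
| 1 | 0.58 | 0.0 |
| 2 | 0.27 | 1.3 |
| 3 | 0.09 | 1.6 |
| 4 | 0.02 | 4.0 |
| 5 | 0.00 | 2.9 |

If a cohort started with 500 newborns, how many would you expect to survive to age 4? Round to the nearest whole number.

Expected survivors = N0 · l_4 = 500 × 0.02 = 10 → 10

10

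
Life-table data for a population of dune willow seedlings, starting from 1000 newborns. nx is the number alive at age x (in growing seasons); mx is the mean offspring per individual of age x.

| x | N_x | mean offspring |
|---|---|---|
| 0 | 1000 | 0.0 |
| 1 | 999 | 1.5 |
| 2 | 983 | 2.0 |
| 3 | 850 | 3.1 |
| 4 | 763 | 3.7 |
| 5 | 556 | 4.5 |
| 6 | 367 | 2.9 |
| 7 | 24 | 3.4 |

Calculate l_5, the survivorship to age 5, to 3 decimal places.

0.556

l_5 = n_5/n_0 = 556/1000 = 0.556 → 0.556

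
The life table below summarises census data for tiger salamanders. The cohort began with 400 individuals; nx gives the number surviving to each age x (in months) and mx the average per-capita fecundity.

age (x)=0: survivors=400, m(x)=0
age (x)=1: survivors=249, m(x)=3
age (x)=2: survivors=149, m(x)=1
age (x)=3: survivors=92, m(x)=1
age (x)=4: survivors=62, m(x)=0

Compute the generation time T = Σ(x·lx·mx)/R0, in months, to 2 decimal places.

lx = nx/n0 = nx/400: 1, 0.6225, 0.3725, 0.23, 0.155
lx·mx: 0, 1.8675, 0.3725, 0.23, 0 → R0 = 2.47
x·lx·mx: 0, 1.8675, 0.745, 0.69, 0 → Σ = 3.3025
T = 3.3025 / 2.47 = 1.337045… → 1.34

1.34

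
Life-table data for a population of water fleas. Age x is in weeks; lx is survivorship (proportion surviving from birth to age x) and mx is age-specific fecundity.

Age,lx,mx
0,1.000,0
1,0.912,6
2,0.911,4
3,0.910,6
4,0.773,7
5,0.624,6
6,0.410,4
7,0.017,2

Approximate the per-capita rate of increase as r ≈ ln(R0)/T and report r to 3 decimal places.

1.033

R0 = Σ lx·mx = 0 + 5.472 + 3.644 + 5.46 + 5.411 + 3.744 + 1.64 + 0.034 = 25.405
Σ x·lx·mx = 79.582; T = 79.582/25.405 = 3.13253…
r ≈ ln(R0)/T = ln(25.405)/3.13253… = 1.03269… → 1.033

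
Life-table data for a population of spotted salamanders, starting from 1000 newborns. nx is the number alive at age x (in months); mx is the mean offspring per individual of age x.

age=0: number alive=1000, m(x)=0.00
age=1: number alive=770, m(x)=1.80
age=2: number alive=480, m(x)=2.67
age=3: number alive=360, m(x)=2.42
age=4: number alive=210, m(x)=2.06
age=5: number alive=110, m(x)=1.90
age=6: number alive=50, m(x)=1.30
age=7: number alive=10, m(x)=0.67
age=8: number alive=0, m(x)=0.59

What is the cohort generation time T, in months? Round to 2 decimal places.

lx = nx/n0 = nx/1000: 1, 0.77, 0.48, 0.36, 0.21, 0.11, 0.05, 0.01, 0
lx·mx: 0, 1.386, 1.2816, 0.8712, 0.4326, 0.209, 0.065, 0.0067, 0 → R0 = 4.2521
x·lx·mx: 0, 1.386, 2.5632, 2.6136, 1.7304, 1.045, 0.39, 0.0469, 0 → Σ = 9.7751
T = 9.7751 / 4.2521 = 2.298888… → 2.30

2.30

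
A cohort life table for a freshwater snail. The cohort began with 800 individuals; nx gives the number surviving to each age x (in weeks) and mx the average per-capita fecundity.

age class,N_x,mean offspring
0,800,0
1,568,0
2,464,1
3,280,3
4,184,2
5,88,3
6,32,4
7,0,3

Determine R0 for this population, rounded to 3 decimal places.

lx = nx/n0 = nx/800: 1, 0.71, 0.58, 0.35, 0.23, 0.11, 0.04, 0
lx·mx by age: 0, 0, 0.58, 1.05, 0.46, 0.33, 0.16, 0
R0 = Σ lx·mx = 2.58 → 2.580

2.580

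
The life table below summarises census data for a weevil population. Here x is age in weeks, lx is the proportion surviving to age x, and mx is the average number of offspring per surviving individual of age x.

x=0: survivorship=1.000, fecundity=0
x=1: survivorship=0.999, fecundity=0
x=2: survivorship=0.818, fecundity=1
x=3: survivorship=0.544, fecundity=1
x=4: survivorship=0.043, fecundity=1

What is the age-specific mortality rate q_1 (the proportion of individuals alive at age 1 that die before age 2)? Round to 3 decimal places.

0.181

q_1 = (l_1 − l_2) / l_1 = (0.999 − 0.818) / 0.999
     = 0.181 / 0.999 = 0.181181… → 0.181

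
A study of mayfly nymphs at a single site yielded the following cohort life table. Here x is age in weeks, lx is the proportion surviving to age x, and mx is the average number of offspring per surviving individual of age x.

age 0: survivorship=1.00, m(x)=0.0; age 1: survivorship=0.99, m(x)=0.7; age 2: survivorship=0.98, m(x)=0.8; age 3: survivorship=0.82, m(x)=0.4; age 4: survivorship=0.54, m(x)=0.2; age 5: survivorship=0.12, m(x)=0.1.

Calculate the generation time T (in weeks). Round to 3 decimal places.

1.941

lx·mx: 0, 0.693, 0.784, 0.328, 0.108, 0.012 → R0 = 1.925
x·lx·mx: 0, 0.693, 1.568, 0.984, 0.432, 0.06 → Σ = 3.737
T = 3.737 / 1.925 = 1.941299… → 1.941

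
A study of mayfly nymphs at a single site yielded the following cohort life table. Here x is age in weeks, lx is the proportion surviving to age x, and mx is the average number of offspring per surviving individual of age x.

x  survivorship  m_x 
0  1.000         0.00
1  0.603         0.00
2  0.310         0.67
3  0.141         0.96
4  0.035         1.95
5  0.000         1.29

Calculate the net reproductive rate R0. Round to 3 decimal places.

lx·mx by age: 0, 0, 0.2077, 0.13536, 0.06825, 0
R0 = Σ lx·mx = 0.41131 → 0.411

0.411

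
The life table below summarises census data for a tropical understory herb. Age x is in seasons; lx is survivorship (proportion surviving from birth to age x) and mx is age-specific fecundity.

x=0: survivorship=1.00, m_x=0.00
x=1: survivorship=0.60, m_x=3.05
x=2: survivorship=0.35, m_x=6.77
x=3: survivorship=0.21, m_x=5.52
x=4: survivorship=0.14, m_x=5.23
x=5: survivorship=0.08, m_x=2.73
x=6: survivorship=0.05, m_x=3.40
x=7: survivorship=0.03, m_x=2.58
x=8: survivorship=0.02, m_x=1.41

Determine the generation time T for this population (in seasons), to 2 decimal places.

2.41

lx·mx: 0, 1.83, 2.3695, 1.1592, 0.7322, 0.2184, 0.17, 0.0774, 0.0282 → R0 = 6.5849
x·lx·mx: 0, 1.83, 4.739, 3.4776, 2.9288, 1.092, 1.02, 0.5418, 0.2256 → Σ = 15.8548
T = 15.8548 / 6.5849 = 2.407751… → 2.41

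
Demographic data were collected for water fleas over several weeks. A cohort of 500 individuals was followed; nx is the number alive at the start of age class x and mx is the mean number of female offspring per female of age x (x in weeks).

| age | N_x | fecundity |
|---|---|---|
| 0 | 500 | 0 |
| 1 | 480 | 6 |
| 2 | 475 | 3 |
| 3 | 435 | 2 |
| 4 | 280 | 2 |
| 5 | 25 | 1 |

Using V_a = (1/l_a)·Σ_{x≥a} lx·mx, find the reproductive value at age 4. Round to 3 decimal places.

lx = nx/n0 = nx/500: 1, 0.96, 0.95, 0.87, 0.56, 0.05
lx·mx for x ≥ 4: 1.12, 0.05 → sum = 1.17
V_4 = 1.17 / l_4 = 1.17 / 0.56 = 2.089286… → 2.089

2.089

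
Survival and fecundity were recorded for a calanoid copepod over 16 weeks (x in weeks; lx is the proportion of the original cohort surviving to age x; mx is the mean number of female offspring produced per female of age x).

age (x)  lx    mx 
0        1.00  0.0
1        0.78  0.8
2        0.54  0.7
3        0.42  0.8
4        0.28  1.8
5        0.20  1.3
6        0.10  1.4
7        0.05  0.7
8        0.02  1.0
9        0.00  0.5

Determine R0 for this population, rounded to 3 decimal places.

lx·mx by age: 0, 0.624, 0.378, 0.336, 0.504, 0.26, 0.14, 0.035, 0.02, 0
R0 = Σ lx·mx = 2.297 → 2.297

2.297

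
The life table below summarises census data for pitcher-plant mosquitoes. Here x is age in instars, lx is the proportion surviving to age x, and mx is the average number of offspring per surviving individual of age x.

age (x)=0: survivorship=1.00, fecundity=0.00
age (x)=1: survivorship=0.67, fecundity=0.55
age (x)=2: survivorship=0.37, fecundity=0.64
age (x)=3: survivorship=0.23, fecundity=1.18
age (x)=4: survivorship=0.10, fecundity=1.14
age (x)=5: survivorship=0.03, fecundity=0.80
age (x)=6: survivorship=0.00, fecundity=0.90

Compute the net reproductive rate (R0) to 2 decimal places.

1.01

lx·mx by age: 0, 0.3685, 0.2368, 0.2714, 0.114, 0.024, 0
R0 = Σ lx·mx = 1.0147 → 1.01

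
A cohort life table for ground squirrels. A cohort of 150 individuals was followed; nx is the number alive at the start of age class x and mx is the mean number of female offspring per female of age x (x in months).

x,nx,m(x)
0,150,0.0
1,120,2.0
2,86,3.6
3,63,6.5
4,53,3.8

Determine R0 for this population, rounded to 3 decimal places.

lx = nx/n0 = nx/150: 1, 0.8, 0.57333…, 0.42, 0.35333…
lx·mx by age: 0, 1.6, 2.064…, 2.73, 1.342667…
R0 = Σ lx·mx = 7.736667… → 7.737

7.737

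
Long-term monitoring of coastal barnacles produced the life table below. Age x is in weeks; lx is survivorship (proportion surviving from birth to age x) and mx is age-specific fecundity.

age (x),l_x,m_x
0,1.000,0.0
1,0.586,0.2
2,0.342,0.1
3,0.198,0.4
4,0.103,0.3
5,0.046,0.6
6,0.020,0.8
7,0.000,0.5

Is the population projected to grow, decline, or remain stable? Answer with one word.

R0 = Σ lx·mx = 0 + 0.1172 + 0.0342 + 0.0792 + 0.0309 + 0.0276 + 0.016 + 0 = 0.3051
R0 < 1, so the population is declining.

declining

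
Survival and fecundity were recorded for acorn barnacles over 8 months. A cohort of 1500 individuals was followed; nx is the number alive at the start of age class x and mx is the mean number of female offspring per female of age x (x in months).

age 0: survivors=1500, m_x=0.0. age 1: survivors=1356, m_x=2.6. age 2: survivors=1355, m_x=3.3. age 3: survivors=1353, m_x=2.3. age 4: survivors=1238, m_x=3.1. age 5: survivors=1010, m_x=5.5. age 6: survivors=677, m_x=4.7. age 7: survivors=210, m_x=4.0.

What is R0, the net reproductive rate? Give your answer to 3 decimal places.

16.349

lx = nx/n0 = nx/1500: 1, 0.904, 0.90333…, 0.902, 0.82533…, 0.67333…, 0.45133…, 0.14
lx·mx by age: 0, 2.3504, 2.981…, 2.0746, 2.558533…, 3.703333…, 2.121267…, 0.56
R0 = Σ lx·mx = 16.349133… → 16.349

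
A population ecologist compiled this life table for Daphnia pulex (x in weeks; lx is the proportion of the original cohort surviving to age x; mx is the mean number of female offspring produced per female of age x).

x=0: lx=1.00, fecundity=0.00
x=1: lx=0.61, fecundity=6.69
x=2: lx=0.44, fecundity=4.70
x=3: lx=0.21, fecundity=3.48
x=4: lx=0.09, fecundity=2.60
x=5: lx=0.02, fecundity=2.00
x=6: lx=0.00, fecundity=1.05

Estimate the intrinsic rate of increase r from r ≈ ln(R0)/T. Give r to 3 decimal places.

R0 = Σ lx·mx = 0 + 4.0809 + 2.068 + 0.7308 + 0.234 + 0.04 + 0 = 7.1537
Σ x·lx·mx = 11.5453; T = 11.5453/7.1537 = 1.61389…
r ≈ ln(R0)/T = ln(7.1537)/1.61389… = 1.21918… → 1.219

1.219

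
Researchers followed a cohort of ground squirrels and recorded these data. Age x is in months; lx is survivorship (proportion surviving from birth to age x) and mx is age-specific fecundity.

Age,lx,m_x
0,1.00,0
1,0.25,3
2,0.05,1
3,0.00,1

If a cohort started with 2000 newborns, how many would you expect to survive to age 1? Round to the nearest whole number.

500

Expected survivors = N0 · l_1 = 2000 × 0.25 = 500 → 500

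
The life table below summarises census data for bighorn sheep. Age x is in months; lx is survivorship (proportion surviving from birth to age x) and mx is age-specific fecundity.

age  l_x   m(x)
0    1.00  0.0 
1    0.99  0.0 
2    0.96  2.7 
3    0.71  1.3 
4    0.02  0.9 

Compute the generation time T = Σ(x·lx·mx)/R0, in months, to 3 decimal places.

2.271

lx·mx: 0, 0, 2.592, 0.923, 0.018 → R0 = 3.533
x·lx·mx: 0, 0, 5.184, 2.769, 0.072 → Σ = 8.025
T = 8.025 / 3.533 = 2.271441… → 2.271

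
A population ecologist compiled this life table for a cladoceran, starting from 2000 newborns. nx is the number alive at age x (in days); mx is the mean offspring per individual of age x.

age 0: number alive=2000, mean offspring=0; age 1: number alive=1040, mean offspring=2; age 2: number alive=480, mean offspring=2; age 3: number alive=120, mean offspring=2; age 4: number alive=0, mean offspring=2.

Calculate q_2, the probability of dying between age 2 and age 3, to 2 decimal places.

0.75

lx = nx/n0 = nx/2000: 1, 0.52, 0.24, 0.06, 0
q_2 = (l_2 − l_3) / l_2 = (0.24 − 0.06) / 0.24
     = 0.18 / 0.24 = 0.75 → 0.75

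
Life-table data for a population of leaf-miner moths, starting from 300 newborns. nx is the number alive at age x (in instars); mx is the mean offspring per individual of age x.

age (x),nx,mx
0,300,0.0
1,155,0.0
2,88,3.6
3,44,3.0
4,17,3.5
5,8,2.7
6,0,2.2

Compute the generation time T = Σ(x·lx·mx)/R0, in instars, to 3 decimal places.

lx = nx/n0 = nx/300: 1, 0.51667…, 0.29333…, 0.14667…, 0.05667…, 0.02667…, 0
lx·mx: 0, 0, 1.056…, 0.44…, 0.198333…, 0.072…, 0 → R0 = 1.766333…
x·lx·mx: 0, 0, 2.112…, 1.32…, 0.793333…, 0.36…, 0 → Σ = 4.585333…
T = 4.585333… / 1.766333… = 2.595962… → 2.596

2.596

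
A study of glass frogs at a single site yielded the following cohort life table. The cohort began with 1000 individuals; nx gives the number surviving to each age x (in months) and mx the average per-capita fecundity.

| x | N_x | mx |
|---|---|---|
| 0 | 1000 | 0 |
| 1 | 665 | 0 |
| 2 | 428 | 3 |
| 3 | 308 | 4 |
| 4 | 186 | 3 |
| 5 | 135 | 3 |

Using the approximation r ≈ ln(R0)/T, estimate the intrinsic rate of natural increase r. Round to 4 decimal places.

lx = nx/n0 = nx/1000: 1, 0.665, 0.428, 0.308, 0.186, 0.135
R0 = Σ lx·mx = 0 + 0 + 1.284 + 1.232 + 0.558 + 0.405 = 3.479
Σ x·lx·mx = 10.521; T = 10.521/3.479 = 3.02414…
r ≈ ln(R0)/T = ln(3.479)/3.02414… = 0.412264… → 0.4123

0.4123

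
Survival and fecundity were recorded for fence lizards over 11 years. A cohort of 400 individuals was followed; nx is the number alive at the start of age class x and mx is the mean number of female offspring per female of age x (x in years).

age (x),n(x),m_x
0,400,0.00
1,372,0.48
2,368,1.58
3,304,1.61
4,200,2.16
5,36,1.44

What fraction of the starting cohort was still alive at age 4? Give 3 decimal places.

l_4 = n_4/n_0 = 200/400 = 0.5 → 0.500

0.500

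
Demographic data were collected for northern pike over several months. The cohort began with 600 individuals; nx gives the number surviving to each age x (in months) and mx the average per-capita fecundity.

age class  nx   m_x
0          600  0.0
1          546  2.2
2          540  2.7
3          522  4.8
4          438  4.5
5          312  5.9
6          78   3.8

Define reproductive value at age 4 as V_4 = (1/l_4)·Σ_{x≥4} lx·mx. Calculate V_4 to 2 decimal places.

lx = nx/n0 = nx/600: 1, 0.91, 0.9, 0.87, 0.73, 0.52, 0.13
lx·mx for x ≥ 4: 3.285, 3.068, 0.494 → sum = 6.847
V_4 = 6.847 / l_4 = 6.847 / 0.73 = 9.379452… → 9.38

9.38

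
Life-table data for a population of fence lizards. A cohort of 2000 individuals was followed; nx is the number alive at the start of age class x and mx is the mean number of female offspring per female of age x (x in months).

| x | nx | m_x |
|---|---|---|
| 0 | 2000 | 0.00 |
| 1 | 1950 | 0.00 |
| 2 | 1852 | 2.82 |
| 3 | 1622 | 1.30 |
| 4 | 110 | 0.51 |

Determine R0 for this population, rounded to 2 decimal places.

3.69

lx = nx/n0 = nx/2000: 1, 0.975, 0.926, 0.811, 0.055
lx·mx by age: 0, 0, 2.61132, 1.0543, 0.02805
R0 = Σ lx·mx = 3.69367 → 3.69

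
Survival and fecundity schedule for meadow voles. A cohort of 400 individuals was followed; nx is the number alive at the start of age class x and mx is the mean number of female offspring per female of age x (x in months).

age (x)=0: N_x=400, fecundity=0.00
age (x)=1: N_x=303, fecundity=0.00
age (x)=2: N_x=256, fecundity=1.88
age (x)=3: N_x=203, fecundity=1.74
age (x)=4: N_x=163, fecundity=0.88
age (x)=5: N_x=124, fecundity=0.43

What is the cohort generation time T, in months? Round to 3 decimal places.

2.776

lx = nx/n0 = nx/400: 1, 0.7575, 0.64, 0.5075, 0.4075, 0.31
lx·mx: 0, 0, 1.2032, 0.88305, 0.3586, 0.1333 → R0 = 2.57815
x·lx·mx: 0, 0, 2.4064, 2.64915, 1.4344, 0.6665 → Σ = 7.15645
T = 7.15645 / 2.57815 = 2.775808… → 2.776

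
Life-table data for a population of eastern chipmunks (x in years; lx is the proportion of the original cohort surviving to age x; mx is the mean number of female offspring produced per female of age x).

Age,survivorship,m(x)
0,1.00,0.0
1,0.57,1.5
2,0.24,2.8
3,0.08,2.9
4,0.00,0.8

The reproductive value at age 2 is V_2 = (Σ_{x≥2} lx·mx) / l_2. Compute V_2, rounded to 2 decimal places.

3.77

lx·mx for x ≥ 2: 0.672, 0.232, 0 → sum = 0.904
V_2 = 0.904 / l_2 = 0.904 / 0.24 = 3.766667… → 3.77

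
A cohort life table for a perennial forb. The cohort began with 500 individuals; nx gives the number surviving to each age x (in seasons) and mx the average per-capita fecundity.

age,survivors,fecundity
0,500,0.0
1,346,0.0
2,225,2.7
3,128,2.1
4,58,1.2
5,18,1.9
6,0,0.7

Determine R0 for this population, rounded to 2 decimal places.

lx = nx/n0 = nx/500: 1, 0.692, 0.45, 0.256, 0.116, 0.036, 0
lx·mx by age: 0, 0, 1.215, 0.5376, 0.1392, 0.0684, 0
R0 = Σ lx·mx = 1.9602 → 1.96

1.96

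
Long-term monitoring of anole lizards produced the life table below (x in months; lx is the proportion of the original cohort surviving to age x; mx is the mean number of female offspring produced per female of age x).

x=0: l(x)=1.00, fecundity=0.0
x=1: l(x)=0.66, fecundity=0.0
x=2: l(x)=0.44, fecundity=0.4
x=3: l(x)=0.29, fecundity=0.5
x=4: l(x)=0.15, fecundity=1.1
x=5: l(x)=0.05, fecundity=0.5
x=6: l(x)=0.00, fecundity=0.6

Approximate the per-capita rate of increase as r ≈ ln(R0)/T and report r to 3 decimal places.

-0.218

R0 = Σ lx·mx = 0 + 0 + 0.176 + 0.145 + 0.165 + 0.025 + 0 = 0.511
Σ x·lx·mx = 1.572; T = 1.572/0.511 = 3.07632…
r ≈ ln(R0)/T = ln(0.511)/3.07632… = -0.21824… → -0.218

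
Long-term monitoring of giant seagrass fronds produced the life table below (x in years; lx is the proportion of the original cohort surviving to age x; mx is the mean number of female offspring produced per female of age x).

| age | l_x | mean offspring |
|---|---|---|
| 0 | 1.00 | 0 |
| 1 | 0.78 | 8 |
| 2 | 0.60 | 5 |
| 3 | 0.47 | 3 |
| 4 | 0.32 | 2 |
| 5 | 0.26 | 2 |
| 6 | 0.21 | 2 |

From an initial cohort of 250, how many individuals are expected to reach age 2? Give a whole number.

150

Expected survivors = N0 · l_2 = 250 × 0.60 = 150 → 150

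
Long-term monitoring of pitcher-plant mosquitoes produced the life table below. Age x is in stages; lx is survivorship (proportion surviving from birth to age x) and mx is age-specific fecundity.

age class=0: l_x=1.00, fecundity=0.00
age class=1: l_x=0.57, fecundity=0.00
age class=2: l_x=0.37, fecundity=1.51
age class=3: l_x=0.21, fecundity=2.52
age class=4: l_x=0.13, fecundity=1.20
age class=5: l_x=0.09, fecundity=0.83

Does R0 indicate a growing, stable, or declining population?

R0 = Σ lx·mx = 0 + 0 + 0.5587 + 0.5292 + 0.156 + 0.0747 = 1.3186
R0 > 1, so the population is growing.

growing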